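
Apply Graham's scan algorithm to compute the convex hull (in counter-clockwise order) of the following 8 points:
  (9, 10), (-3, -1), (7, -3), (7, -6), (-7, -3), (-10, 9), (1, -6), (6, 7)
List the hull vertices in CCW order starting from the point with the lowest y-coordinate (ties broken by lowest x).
Hull (CCW) = [(1, -6), (7, -6), (9, 10), (-10, 9), (-7, -3)]

Graham scan procedure:
  1. Find the pivot p₀ = point with lowest y (tie → lowest x): (1, -6).
  2. Sort the remaining points by polar angle around p₀.
  3. Walk through sorted points, maintaining a stack; pop the top while the last three entries make a non-left turn (cross product ≤ 0).
  4. Final stack is the convex hull in CCW order: (1, -6), (7, -6), (9, 10), (-10, 9), (-7, -3).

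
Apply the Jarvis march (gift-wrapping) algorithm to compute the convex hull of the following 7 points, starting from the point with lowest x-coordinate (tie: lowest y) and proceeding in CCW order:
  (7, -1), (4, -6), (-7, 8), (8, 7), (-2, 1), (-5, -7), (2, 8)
Hull (CCW) = [(-7, 8), (-5, -7), (4, -6), (7, -1), (8, 7), (2, 8)]

Jarvis march: at each step, from the current hull vertex p, select the next vertex q as the point such that every other point lies strictly to the left of (or on) the directed line p → q. (Equivalently: for every other point r, the cross product (q − p) × (r − p) ≥ 0.)
Starting point (lowest x, tie lowest y): (-7, 8). Wrap until returning to start. Resulting hull: (-7, 8), (-5, -7), (4, -6), (7, -1), (8, 7), (2, 8).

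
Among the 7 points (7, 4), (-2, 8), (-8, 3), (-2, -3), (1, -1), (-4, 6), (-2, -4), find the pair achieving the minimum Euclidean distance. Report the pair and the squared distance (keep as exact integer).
Pair = ((-2, -3), (-2, -4)); squared distance = 1

Compute all C(7, 2) = 21 pairwise squared distances (x_i − x_j)² + (y_i − y_j)². The minimum is 1, attained by the pair ((-2, -3), (-2, -4)).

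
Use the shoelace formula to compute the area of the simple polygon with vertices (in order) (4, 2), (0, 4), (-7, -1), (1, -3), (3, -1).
Area = 42

Shoelace formula: Area = (1/2) |Σ_i (x_i · y_{i+1} − x_{i+1} · y_i)| (indices mod n). Compute each cross term:
  (4)(4) − (0)(2) = 16
  (0)(-1) − (-7)(4) = 28
  (-7)(-3) − (1)(-1) = 22
  (1)(-1) − (3)(-3) = 8
  (3)(2) − (4)(-1) = 10
Sum = 84, so (signed) Area = 84/2 = 42, |Area| = 42.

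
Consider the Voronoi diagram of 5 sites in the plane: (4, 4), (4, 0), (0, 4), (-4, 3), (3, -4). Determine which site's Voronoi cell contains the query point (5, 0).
Nearest site = (4, 0)

The Voronoi cell of site s contains exactly those query points closer to s than to any other site. Compute squared distances from q = (5, 0) to each site:
  (4 − 5)² + (0 − 0)² = 1
  (4 − 5)² + (4 − 0)² = 17
  (3 − 5)² + (-4 − 0)² = 20
  (0 − 5)² + (4 − 0)² = 41
  (-4 − 5)² + (3 − 0)² = 90
Minimum is attained by (4, 0), so q lies in its Voronoi cell.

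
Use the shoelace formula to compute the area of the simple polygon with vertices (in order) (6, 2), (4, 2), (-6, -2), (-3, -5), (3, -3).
Area = 40

Shoelace formula: Area = (1/2) |Σ_i (x_i · y_{i+1} − x_{i+1} · y_i)| (indices mod n). Compute each cross term:
  (6)(2) − (4)(2) = 4
  (4)(-2) − (-6)(2) = 4
  (-6)(-5) − (-3)(-2) = 24
  (-3)(-3) − (3)(-5) = 24
  (3)(2) − (6)(-3) = 24
Sum = 80, so (signed) Area = 80/2 = 40, |Area| = 40.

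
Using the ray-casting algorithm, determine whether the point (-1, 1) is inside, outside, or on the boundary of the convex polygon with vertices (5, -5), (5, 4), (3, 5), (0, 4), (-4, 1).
The point (-1, 1) lies strictly inside the polygon

Cast a horizontal ray to the right from the query point and count how many polygon edges it crosses (each edge strictly once or zero times, handled with the usual half-open convention). 
Parity of crossings → odd ⇒ inside.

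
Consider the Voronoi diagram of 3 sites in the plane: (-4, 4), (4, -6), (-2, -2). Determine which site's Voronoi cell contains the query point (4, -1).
Nearest site = (4, -6)

The Voronoi cell of site s contains exactly those query points closer to s than to any other site. Compute squared distances from q = (4, -1) to each site:
  (4 − 4)² + (-6 − -1)² = 25
  (-2 − 4)² + (-2 − -1)² = 37
  (-4 − 4)² + (4 − -1)² = 89
Minimum is attained by (4, -6), so q lies in its Voronoi cell.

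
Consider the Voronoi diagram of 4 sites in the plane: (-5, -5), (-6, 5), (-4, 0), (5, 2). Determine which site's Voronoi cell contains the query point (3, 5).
Nearest site = (5, 2)

The Voronoi cell of site s contains exactly those query points closer to s than to any other site. Compute squared distances from q = (3, 5) to each site:
  (5 − 3)² + (2 − 5)² = 13
  (-4 − 3)² + (0 − 5)² = 74
  (-6 − 3)² + (5 − 5)² = 81
  (-5 − 3)² + (-5 − 5)² = 164
Minimum is attained by (5, 2), so q lies in its Voronoi cell.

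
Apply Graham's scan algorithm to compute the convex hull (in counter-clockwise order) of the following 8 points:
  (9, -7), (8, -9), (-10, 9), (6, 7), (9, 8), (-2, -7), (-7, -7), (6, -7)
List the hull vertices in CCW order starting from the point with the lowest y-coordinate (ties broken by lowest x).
Hull (CCW) = [(8, -9), (9, -7), (9, 8), (-10, 9), (-7, -7)]

Graham scan procedure:
  1. Find the pivot p₀ = point with lowest y (tie → lowest x): (8, -9).
  2. Sort the remaining points by polar angle around p₀.
  3. Walk through sorted points, maintaining a stack; pop the top while the last three entries make a non-left turn (cross product ≤ 0).
  4. Final stack is the convex hull in CCW order: (8, -9), (9, -7), (9, 8), (-10, 9), (-7, -7).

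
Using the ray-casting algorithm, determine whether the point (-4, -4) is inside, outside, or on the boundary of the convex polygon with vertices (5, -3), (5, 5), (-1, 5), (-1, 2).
The point (-4, -4) lies strictly outside the polygon

Cast a horizontal ray to the right from the query point and count how many polygon edges it crosses (each edge strictly once or zero times, handled with the usual half-open convention). 
Parity of crossings → even ⇒ outside.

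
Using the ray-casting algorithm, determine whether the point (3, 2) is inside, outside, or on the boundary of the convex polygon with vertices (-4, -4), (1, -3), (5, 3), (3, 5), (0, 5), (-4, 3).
The point (3, 2) lies strictly inside the polygon

Cast a horizontal ray to the right from the query point and count how many polygon edges it crosses (each edge strictly once or zero times, handled with the usual half-open convention). 
Parity of crossings → odd ⇒ inside.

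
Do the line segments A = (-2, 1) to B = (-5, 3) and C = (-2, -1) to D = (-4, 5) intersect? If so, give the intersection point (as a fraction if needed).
Yes; intersection at (-20/7, 11/7) (t = 2/7 on AB, s = 3/7 on CD)

Parametrize AB as A + t(B − A) = (-2 + -3 t, 1 + 2 t) and CD as C + s(D − C) = (-2 + -2 s, -1 + 6 s). Solve the linear system for (t, s). Determinant = 14 ≠ 0, so a unique intersection of the containing lines exists. Solution: t = 2/7, s = 3/7 — both in [0, 1], so the segments cross. Intersection point: (-20/7, 11/7).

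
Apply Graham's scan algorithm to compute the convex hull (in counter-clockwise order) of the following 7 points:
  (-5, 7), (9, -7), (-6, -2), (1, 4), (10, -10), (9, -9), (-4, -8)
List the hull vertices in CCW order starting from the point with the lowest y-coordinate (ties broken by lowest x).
Hull (CCW) = [(10, -10), (9, -7), (1, 4), (-5, 7), (-6, -2), (-4, -8)]

Graham scan procedure:
  1. Find the pivot p₀ = point with lowest y (tie → lowest x): (10, -10).
  2. Sort the remaining points by polar angle around p₀.
  3. Walk through sorted points, maintaining a stack; pop the top while the last three entries make a non-left turn (cross product ≤ 0).
  4. Final stack is the convex hull in CCW order: (10, -10), (9, -7), (1, 4), (-5, 7), (-6, -2), (-4, -8).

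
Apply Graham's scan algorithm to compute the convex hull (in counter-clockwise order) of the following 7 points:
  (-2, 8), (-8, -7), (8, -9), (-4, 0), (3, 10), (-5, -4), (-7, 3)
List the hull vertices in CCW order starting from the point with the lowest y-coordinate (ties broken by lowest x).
Hull (CCW) = [(8, -9), (3, 10), (-2, 8), (-7, 3), (-8, -7)]

Graham scan procedure:
  1. Find the pivot p₀ = point with lowest y (tie → lowest x): (8, -9).
  2. Sort the remaining points by polar angle around p₀.
  3. Walk through sorted points, maintaining a stack; pop the top while the last three entries make a non-left turn (cross product ≤ 0).
  4. Final stack is the convex hull in CCW order: (8, -9), (3, 10), (-2, 8), (-7, 3), (-8, -7).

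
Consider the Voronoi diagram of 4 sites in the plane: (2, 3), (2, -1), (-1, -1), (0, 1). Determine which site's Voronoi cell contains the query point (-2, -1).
Nearest site = (-1, -1)

The Voronoi cell of site s contains exactly those query points closer to s than to any other site. Compute squared distances from q = (-2, -1) to each site:
  (-1 − -2)² + (-1 − -1)² = 1
  (0 − -2)² + (1 − -1)² = 8
  (2 − -2)² + (-1 − -1)² = 16
  (2 − -2)² + (3 − -1)² = 32
Minimum is attained by (-1, -1), so q lies in its Voronoi cell.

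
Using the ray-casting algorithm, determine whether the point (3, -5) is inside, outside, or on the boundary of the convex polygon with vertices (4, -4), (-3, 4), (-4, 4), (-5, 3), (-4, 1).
The point (3, -5) lies strictly outside the polygon

Cast a horizontal ray to the right from the query point and count how many polygon edges it crosses (each edge strictly once or zero times, handled with the usual half-open convention). 
Parity of crossings → even ⇒ outside.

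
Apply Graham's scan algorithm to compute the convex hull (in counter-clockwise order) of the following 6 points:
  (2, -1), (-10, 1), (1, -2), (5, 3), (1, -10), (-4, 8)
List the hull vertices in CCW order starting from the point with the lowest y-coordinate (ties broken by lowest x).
Hull (CCW) = [(1, -10), (5, 3), (-4, 8), (-10, 1)]

Graham scan procedure:
  1. Find the pivot p₀ = point with lowest y (tie → lowest x): (1, -10).
  2. Sort the remaining points by polar angle around p₀.
  3. Walk through sorted points, maintaining a stack; pop the top while the last three entries make a non-left turn (cross product ≤ 0).
  4. Final stack is the convex hull in CCW order: (1, -10), (5, 3), (-4, 8), (-10, 1).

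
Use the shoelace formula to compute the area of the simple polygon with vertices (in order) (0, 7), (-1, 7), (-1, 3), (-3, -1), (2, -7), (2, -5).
Area = 31

Shoelace formula: Area = (1/2) |Σ_i (x_i · y_{i+1} − x_{i+1} · y_i)| (indices mod n). Compute each cross term:
  (0)(7) − (-1)(7) = 7
  (-1)(3) − (-1)(7) = 4
  (-1)(-1) − (-3)(3) = 10
  (-3)(-7) − (2)(-1) = 23
  (2)(-5) − (2)(-7) = 4
  (2)(7) − (0)(-5) = 14
Sum = 62, so (signed) Area = 62/2 = 31, |Area| = 31.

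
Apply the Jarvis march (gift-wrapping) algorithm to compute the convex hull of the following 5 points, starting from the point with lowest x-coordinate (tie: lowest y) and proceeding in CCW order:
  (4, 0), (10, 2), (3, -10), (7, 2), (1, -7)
Hull (CCW) = [(1, -7), (3, -10), (10, 2), (7, 2), (4, 0)]

Jarvis march: at each step, from the current hull vertex p, select the next vertex q as the point such that every other point lies strictly to the left of (or on) the directed line p → q. (Equivalently: for every other point r, the cross product (q − p) × (r − p) ≥ 0.)
Starting point (lowest x, tie lowest y): (1, -7). Wrap until returning to start. Resulting hull: (1, -7), (3, -10), (10, 2), (7, 2), (4, 0).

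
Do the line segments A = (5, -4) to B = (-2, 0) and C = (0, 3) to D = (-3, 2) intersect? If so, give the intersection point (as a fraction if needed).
No (intersection of containing lines falls outside at least one segment)

Parametrize and solve: t = 26/19, s = 29/19. At least one of these is outside [0, 1], so the segments do not intersect.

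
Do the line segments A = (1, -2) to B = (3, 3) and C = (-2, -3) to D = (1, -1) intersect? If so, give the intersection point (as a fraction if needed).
No (intersection of containing lines falls outside at least one segment)

Parametrize and solve: t = 3/11, s = 13/11. At least one of these is outside [0, 1], so the segments do not intersect.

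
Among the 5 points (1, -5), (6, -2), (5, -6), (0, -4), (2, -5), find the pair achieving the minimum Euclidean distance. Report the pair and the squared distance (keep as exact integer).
Pair = ((1, -5), (2, -5)); squared distance = 1

Compute all C(5, 2) = 10 pairwise squared distances (x_i − x_j)² + (y_i − y_j)². The minimum is 1, attained by the pair ((1, -5), (2, -5)).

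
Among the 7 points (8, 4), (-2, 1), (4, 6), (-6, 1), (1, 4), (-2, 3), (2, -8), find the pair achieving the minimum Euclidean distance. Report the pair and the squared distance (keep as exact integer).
Pair = ((-2, 1), (-2, 3)); squared distance = 4

Compute all C(7, 2) = 21 pairwise squared distances (x_i − x_j)² + (y_i − y_j)². The minimum is 4, attained by the pair ((-2, 1), (-2, 3)).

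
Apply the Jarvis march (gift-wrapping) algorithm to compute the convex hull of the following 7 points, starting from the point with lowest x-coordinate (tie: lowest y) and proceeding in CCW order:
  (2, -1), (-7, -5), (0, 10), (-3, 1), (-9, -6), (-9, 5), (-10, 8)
Hull (CCW) = [(-10, 8), (-9, -6), (2, -1), (0, 10)]

Jarvis march: at each step, from the current hull vertex p, select the next vertex q as the point such that every other point lies strictly to the left of (or on) the directed line p → q. (Equivalently: for every other point r, the cross product (q − p) × (r − p) ≥ 0.)
Starting point (lowest x, tie lowest y): (-10, 8). Wrap until returning to start. Resulting hull: (-10, 8), (-9, -6), (2, -1), (0, 10).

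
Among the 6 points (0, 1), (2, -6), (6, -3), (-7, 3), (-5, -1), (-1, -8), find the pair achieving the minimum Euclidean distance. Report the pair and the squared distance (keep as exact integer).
Pair = ((2, -6), (-1, -8)); squared distance = 13

Compute all C(6, 2) = 15 pairwise squared distances (x_i − x_j)² + (y_i − y_j)². The minimum is 13, attained by the pair ((2, -6), (-1, -8)).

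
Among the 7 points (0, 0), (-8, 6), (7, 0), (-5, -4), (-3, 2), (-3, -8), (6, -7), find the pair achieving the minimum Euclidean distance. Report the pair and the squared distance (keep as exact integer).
Pair = ((0, 0), (-3, 2)); squared distance = 13

Compute all C(7, 2) = 21 pairwise squared distances (x_i − x_j)² + (y_i − y_j)². The minimum is 13, attained by the pair ((0, 0), (-3, 2)).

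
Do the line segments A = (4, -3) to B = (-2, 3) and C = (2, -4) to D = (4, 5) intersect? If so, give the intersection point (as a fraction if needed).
Yes; intersection at (28/11, -17/11) (t = 8/33 on AB, s = 3/11 on CD)

Parametrize AB as A + t(B − A) = (4 + -6 t, -3 + 6 t) and CD as C + s(D − C) = (2 + 2 s, -4 + 9 s). Solve the linear system for (t, s). Determinant = 66 ≠ 0, so a unique intersection of the containing lines exists. Solution: t = 8/33, s = 3/11 — both in [0, 1], so the segments cross. Intersection point: (28/11, -17/11).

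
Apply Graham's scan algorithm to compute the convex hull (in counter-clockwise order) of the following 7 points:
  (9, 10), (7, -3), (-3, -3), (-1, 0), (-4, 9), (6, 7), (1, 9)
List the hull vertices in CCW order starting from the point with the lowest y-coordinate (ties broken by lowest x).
Hull (CCW) = [(-3, -3), (7, -3), (9, 10), (-4, 9)]

Graham scan procedure:
  1. Find the pivot p₀ = point with lowest y (tie → lowest x): (-3, -3).
  2. Sort the remaining points by polar angle around p₀.
  3. Walk through sorted points, maintaining a stack; pop the top while the last three entries make a non-left turn (cross product ≤ 0).
  4. Final stack is the convex hull in CCW order: (-3, -3), (7, -3), (9, 10), (-4, 9).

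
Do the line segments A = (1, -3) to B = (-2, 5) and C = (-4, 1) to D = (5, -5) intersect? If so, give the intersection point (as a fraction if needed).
Yes; intersection at (2/3, -19/9) (t = 1/9 on AB, s = 14/27 on CD)

Parametrize AB as A + t(B − A) = (1 + -3 t, -3 + 8 t) and CD as C + s(D − C) = (-4 + 9 s, 1 + -6 s). Solve the linear system for (t, s). Determinant = 54 ≠ 0, so a unique intersection of the containing lines exists. Solution: t = 1/9, s = 14/27 — both in [0, 1], so the segments cross. Intersection point: (2/3, -19/9).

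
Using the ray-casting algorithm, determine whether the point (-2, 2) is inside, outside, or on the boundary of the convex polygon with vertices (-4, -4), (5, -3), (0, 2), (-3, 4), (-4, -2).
The point (-2, 2) lies strictly inside the polygon

Cast a horizontal ray to the right from the query point and count how many polygon edges it crosses (each edge strictly once or zero times, handled with the usual half-open convention). 
Parity of crossings → odd ⇒ inside.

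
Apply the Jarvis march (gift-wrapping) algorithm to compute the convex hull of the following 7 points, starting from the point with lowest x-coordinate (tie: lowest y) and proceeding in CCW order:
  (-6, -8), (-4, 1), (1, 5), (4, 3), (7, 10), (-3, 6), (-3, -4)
Hull (CCW) = [(-6, -8), (4, 3), (7, 10), (-3, 6)]

Jarvis march: at each step, from the current hull vertex p, select the next vertex q as the point such that every other point lies strictly to the left of (or on) the directed line p → q. (Equivalently: for every other point r, the cross product (q − p) × (r − p) ≥ 0.)
Starting point (lowest x, tie lowest y): (-6, -8). Wrap until returning to start. Resulting hull: (-6, -8), (4, 3), (7, 10), (-3, 6).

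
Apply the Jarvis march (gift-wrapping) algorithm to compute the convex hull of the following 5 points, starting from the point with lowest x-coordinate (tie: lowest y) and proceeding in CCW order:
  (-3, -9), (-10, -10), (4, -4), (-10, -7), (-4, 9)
Hull (CCW) = [(-10, -10), (-3, -9), (4, -4), (-4, 9), (-10, -7)]

Jarvis march: at each step, from the current hull vertex p, select the next vertex q as the point such that every other point lies strictly to the left of (or on) the directed line p → q. (Equivalently: for every other point r, the cross product (q − p) × (r − p) ≥ 0.)
Starting point (lowest x, tie lowest y): (-10, -10). Wrap until returning to start. Resulting hull: (-10, -10), (-3, -9), (4, -4), (-4, 9), (-10, -7).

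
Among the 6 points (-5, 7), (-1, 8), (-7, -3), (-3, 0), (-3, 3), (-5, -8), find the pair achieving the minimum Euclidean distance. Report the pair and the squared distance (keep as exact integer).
Pair = ((-3, 0), (-3, 3)); squared distance = 9

Compute all C(6, 2) = 15 pairwise squared distances (x_i − x_j)² + (y_i − y_j)². The minimum is 9, attained by the pair ((-3, 0), (-3, 3)).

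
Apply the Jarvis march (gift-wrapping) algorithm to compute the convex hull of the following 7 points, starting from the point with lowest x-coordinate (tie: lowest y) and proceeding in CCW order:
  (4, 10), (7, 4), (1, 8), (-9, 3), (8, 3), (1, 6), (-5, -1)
Hull (CCW) = [(-9, 3), (-5, -1), (8, 3), (4, 10)]

Jarvis march: at each step, from the current hull vertex p, select the next vertex q as the point such that every other point lies strictly to the left of (or on) the directed line p → q. (Equivalently: for every other point r, the cross product (q − p) × (r − p) ≥ 0.)
Starting point (lowest x, tie lowest y): (-9, 3). Wrap until returning to start. Resulting hull: (-9, 3), (-5, -1), (8, 3), (4, 10).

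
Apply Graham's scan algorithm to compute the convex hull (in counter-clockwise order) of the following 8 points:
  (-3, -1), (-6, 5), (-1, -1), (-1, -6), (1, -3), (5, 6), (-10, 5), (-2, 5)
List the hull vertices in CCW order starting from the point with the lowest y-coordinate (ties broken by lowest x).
Hull (CCW) = [(-1, -6), (1, -3), (5, 6), (-10, 5)]

Graham scan procedure:
  1. Find the pivot p₀ = point with lowest y (tie → lowest x): (-1, -6).
  2. Sort the remaining points by polar angle around p₀.
  3. Walk through sorted points, maintaining a stack; pop the top while the last three entries make a non-left turn (cross product ≤ 0).
  4. Final stack is the convex hull in CCW order: (-1, -6), (1, -3), (5, 6), (-10, 5).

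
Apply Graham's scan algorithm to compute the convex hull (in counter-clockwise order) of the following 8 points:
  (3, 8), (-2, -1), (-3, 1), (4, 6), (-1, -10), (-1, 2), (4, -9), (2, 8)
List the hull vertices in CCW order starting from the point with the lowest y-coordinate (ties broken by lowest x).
Hull (CCW) = [(-1, -10), (4, -9), (4, 6), (3, 8), (2, 8), (-3, 1)]

Graham scan procedure:
  1. Find the pivot p₀ = point with lowest y (tie → lowest x): (-1, -10).
  2. Sort the remaining points by polar angle around p₀.
  3. Walk through sorted points, maintaining a stack; pop the top while the last three entries make a non-left turn (cross product ≤ 0).
  4. Final stack is the convex hull in CCW order: (-1, -10), (4, -9), (4, 6), (3, 8), (2, 8), (-3, 1).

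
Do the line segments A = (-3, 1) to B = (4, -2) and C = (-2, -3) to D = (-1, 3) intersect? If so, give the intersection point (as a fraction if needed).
Yes; intersection at (-13/9, 1/3) (t = 2/9 on AB, s = 5/9 on CD)

Parametrize AB as A + t(B − A) = (-3 + 7 t, 1 + -3 t) and CD as C + s(D − C) = (-2 + 1 s, -3 + 6 s). Solve the linear system for (t, s). Determinant = -45 ≠ 0, so a unique intersection of the containing lines exists. Solution: t = 2/9, s = 5/9 — both in [0, 1], so the segments cross. Intersection point: (-13/9, 1/3).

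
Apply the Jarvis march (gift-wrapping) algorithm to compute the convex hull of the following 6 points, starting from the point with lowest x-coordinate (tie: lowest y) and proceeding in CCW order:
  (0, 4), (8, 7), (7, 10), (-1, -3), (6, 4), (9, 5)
Hull (CCW) = [(-1, -3), (9, 5), (7, 10), (0, 4)]

Jarvis march: at each step, from the current hull vertex p, select the next vertex q as the point such that every other point lies strictly to the left of (or on) the directed line p → q. (Equivalently: for every other point r, the cross product (q − p) × (r − p) ≥ 0.)
Starting point (lowest x, tie lowest y): (-1, -3). Wrap until returning to start. Resulting hull: (-1, -3), (9, 5), (7, 10), (0, 4).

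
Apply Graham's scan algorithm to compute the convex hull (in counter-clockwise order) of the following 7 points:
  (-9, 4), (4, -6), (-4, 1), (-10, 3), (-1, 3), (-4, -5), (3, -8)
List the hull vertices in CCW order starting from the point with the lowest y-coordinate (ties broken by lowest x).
Hull (CCW) = [(3, -8), (4, -6), (-1, 3), (-9, 4), (-10, 3), (-4, -5)]

Graham scan procedure:
  1. Find the pivot p₀ = point with lowest y (tie → lowest x): (3, -8).
  2. Sort the remaining points by polar angle around p₀.
  3. Walk through sorted points, maintaining a stack; pop the top while the last three entries make a non-left turn (cross product ≤ 0).
  4. Final stack is the convex hull in CCW order: (3, -8), (4, -6), (-1, 3), (-9, 4), (-10, 3), (-4, -5).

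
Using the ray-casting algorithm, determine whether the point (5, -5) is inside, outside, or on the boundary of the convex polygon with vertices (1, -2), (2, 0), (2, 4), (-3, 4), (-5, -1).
The point (5, -5) lies strictly outside the polygon

Cast a horizontal ray to the right from the query point and count how many polygon edges it crosses (each edge strictly once or zero times, handled with the usual half-open convention). 
Parity of crossings → even ⇒ outside.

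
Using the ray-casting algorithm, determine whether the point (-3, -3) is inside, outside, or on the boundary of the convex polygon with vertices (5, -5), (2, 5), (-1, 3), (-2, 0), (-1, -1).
The point (-3, -3) lies strictly outside the polygon

Cast a horizontal ray to the right from the query point and count how many polygon edges it crosses (each edge strictly once or zero times, handled with the usual half-open convention). 
Parity of crossings → even ⇒ outside.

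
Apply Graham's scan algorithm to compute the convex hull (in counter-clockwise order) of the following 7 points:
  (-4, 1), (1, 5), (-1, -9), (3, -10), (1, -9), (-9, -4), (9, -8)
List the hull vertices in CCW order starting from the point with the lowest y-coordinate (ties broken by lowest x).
Hull (CCW) = [(3, -10), (9, -8), (1, 5), (-4, 1), (-9, -4), (-1, -9)]

Graham scan procedure:
  1. Find the pivot p₀ = point with lowest y (tie → lowest x): (3, -10).
  2. Sort the remaining points by polar angle around p₀.
  3. Walk through sorted points, maintaining a stack; pop the top while the last three entries make a non-left turn (cross product ≤ 0).
  4. Final stack is the convex hull in CCW order: (3, -10), (9, -8), (1, 5), (-4, 1), (-9, -4), (-1, -9).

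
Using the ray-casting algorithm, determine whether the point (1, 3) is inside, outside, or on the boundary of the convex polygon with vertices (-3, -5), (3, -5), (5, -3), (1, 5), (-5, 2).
The point (1, 3) lies strictly inside the polygon

Cast a horizontal ray to the right from the query point and count how many polygon edges it crosses (each edge strictly once or zero times, handled with the usual half-open convention). 
Parity of crossings → odd ⇒ inside.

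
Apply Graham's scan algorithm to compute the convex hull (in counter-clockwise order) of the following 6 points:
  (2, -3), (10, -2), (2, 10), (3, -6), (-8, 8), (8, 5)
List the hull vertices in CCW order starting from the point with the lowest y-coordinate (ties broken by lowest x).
Hull (CCW) = [(3, -6), (10, -2), (8, 5), (2, 10), (-8, 8)]

Graham scan procedure:
  1. Find the pivot p₀ = point with lowest y (tie → lowest x): (3, -6).
  2. Sort the remaining points by polar angle around p₀.
  3. Walk through sorted points, maintaining a stack; pop the top while the last three entries make a non-left turn (cross product ≤ 0).
  4. Final stack is the convex hull in CCW order: (3, -6), (10, -2), (8, 5), (2, 10), (-8, 8).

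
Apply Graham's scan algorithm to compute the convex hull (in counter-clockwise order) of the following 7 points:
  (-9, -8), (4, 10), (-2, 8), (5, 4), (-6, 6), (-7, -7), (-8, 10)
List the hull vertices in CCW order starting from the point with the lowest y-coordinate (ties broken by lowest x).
Hull (CCW) = [(-9, -8), (-7, -7), (5, 4), (4, 10), (-8, 10)]

Graham scan procedure:
  1. Find the pivot p₀ = point with lowest y (tie → lowest x): (-9, -8).
  2. Sort the remaining points by polar angle around p₀.
  3. Walk through sorted points, maintaining a stack; pop the top while the last three entries make a non-left turn (cross product ≤ 0).
  4. Final stack is the convex hull in CCW order: (-9, -8), (-7, -7), (5, 4), (4, 10), (-8, 10).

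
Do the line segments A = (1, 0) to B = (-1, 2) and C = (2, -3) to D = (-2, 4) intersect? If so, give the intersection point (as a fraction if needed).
Yes; intersection at (-2/3, 5/3) (t = 5/6 on AB, s = 2/3 on CD)

Parametrize AB as A + t(B − A) = (1 + -2 t, 0 + 2 t) and CD as C + s(D − C) = (2 + -4 s, -3 + 7 s). Solve the linear system for (t, s). Determinant = 6 ≠ 0, so a unique intersection of the containing lines exists. Solution: t = 5/6, s = 2/3 — both in [0, 1], so the segments cross. Intersection point: (-2/3, 5/3).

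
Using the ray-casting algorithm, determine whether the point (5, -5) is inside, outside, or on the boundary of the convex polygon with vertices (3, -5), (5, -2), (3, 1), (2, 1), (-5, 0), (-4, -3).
The point (5, -5) lies strictly outside the polygon

Cast a horizontal ray to the right from the query point and count how many polygon edges it crosses (each edge strictly once or zero times, handled with the usual half-open convention). 
Parity of crossings → even ⇒ outside.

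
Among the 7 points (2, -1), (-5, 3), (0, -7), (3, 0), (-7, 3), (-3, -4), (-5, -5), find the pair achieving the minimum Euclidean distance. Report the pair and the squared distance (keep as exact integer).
Pair = ((2, -1), (3, 0)); squared distance = 2

Compute all C(7, 2) = 21 pairwise squared distances (x_i − x_j)² + (y_i − y_j)². The minimum is 2, attained by the pair ((2, -1), (3, 0)).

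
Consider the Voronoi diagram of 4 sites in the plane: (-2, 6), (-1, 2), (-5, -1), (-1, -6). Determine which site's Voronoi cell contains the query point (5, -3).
Nearest site = (-1, -6)

The Voronoi cell of site s contains exactly those query points closer to s than to any other site. Compute squared distances from q = (5, -3) to each site:
  (-1 − 5)² + (-6 − -3)² = 45
  (-1 − 5)² + (2 − -3)² = 61
  (-5 − 5)² + (-1 − -3)² = 104
  (-2 − 5)² + (6 − -3)² = 130
Minimum is attained by (-1, -6), so q lies in its Voronoi cell.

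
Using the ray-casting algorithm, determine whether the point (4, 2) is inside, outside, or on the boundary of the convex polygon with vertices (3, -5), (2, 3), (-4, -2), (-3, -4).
The point (4, 2) lies strictly outside the polygon

Cast a horizontal ray to the right from the query point and count how many polygon edges it crosses (each edge strictly once or zero times, handled with the usual half-open convention). 
Parity of crossings → even ⇒ outside.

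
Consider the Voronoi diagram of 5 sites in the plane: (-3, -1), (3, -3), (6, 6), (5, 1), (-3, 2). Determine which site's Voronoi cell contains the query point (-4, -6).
Nearest site = (-3, -1)

The Voronoi cell of site s contains exactly those query points closer to s than to any other site. Compute squared distances from q = (-4, -6) to each site:
  (-3 − -4)² + (-1 − -6)² = 26
  (3 − -4)² + (-3 − -6)² = 58
  (-3 − -4)² + (2 − -6)² = 65
  (5 − -4)² + (1 − -6)² = 130
  (6 − -4)² + (6 − -6)² = 244
Minimum is attained by (-3, -1), so q lies in its Voronoi cell.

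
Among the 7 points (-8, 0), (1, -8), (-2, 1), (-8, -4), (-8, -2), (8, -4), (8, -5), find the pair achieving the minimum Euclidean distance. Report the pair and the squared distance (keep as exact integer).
Pair = ((8, -4), (8, -5)); squared distance = 1

Compute all C(7, 2) = 21 pairwise squared distances (x_i − x_j)² + (y_i − y_j)². The minimum is 1, attained by the pair ((8, -4), (8, -5)).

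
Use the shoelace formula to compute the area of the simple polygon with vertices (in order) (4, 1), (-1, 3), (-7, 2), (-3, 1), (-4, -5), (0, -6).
Area = 49

Shoelace formula: Area = (1/2) |Σ_i (x_i · y_{i+1} − x_{i+1} · y_i)| (indices mod n). Compute each cross term:
  (4)(3) − (-1)(1) = 13
  (-1)(2) − (-7)(3) = 19
  (-7)(1) − (-3)(2) = -1
  (-3)(-5) − (-4)(1) = 19
  (-4)(-6) − (0)(-5) = 24
  (0)(1) − (4)(-6) = 24
Sum = 98, so (signed) Area = 98/2 = 49, |Area| = 49.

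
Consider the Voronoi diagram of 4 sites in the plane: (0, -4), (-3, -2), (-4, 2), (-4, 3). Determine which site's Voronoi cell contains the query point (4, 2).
Nearest site = (0, -4)

The Voronoi cell of site s contains exactly those query points closer to s than to any other site. Compute squared distances from q = (4, 2) to each site:
  (0 − 4)² + (-4 − 2)² = 52
  (-4 − 4)² + (2 − 2)² = 64
  (-4 − 4)² + (3 − 2)² = 65
  (-3 − 4)² + (-2 − 2)² = 65
Minimum is attained by (0, -4), so q lies in its Voronoi cell.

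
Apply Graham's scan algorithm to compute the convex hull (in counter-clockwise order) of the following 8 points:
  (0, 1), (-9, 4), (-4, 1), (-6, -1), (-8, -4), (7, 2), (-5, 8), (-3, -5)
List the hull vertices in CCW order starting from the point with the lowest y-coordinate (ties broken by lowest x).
Hull (CCW) = [(-3, -5), (7, 2), (-5, 8), (-9, 4), (-8, -4)]

Graham scan procedure:
  1. Find the pivot p₀ = point with lowest y (tie → lowest x): (-3, -5).
  2. Sort the remaining points by polar angle around p₀.
  3. Walk through sorted points, maintaining a stack; pop the top while the last three entries make a non-left turn (cross product ≤ 0).
  4. Final stack is the convex hull in CCW order: (-3, -5), (7, 2), (-5, 8), (-9, 4), (-8, -4).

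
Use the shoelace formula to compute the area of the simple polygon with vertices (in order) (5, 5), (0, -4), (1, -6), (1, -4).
Area = 11/2

Shoelace formula: Area = (1/2) |Σ_i (x_i · y_{i+1} − x_{i+1} · y_i)| (indices mod n). Compute each cross term:
  (5)(-4) − (0)(5) = -20
  (0)(-6) − (1)(-4) = 4
  (1)(-4) − (1)(-6) = 2
  (1)(5) − (5)(-4) = 25
Sum = 11, so (signed) Area = 11/2 = 11/2, |Area| = 11/2.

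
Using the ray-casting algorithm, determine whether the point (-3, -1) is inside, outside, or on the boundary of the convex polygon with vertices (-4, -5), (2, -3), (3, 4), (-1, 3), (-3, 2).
The point (-3, -1) lies strictly inside the polygon

Cast a horizontal ray to the right from the query point and count how many polygon edges it crosses (each edge strictly once or zero times, handled with the usual half-open convention). 
Parity of crossings → odd ⇒ inside.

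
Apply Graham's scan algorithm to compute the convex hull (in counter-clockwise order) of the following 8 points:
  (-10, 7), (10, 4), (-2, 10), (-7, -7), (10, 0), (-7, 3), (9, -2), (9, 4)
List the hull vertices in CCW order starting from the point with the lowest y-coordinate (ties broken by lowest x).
Hull (CCW) = [(-7, -7), (9, -2), (10, 0), (10, 4), (-2, 10), (-10, 7)]

Graham scan procedure:
  1. Find the pivot p₀ = point with lowest y (tie → lowest x): (-7, -7).
  2. Sort the remaining points by polar angle around p₀.
  3. Walk through sorted points, maintaining a stack; pop the top while the last three entries make a non-left turn (cross product ≤ 0).
  4. Final stack is the convex hull in CCW order: (-7, -7), (9, -2), (10, 0), (10, 4), (-2, 10), (-10, 7).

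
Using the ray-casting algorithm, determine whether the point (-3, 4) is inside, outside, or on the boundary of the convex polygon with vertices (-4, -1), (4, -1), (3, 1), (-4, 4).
The point (-3, 4) lies strictly outside the polygon

Cast a horizontal ray to the right from the query point and count how many polygon edges it crosses (each edge strictly once or zero times, handled with the usual half-open convention). 
Parity of crossings → even ⇒ outside.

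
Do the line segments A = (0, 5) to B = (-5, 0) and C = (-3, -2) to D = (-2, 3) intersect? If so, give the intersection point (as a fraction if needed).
Yes; intersection at (-2, 3) (t = 2/5 on AB, s = 1 on CD)

Parametrize AB as A + t(B − A) = (0 + -5 t, 5 + -5 t) and CD as C + s(D − C) = (-3 + 1 s, -2 + 5 s). Solve the linear system for (t, s). Determinant = 20 ≠ 0, so a unique intersection of the containing lines exists. Solution: t = 2/5, s = 1 — both in [0, 1], so the segments cross. Intersection point: (-2, 3).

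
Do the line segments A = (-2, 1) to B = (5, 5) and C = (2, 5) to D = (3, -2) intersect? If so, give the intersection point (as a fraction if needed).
Yes; intersection at (118/53, 181/53) (t = 32/53 on AB, s = 12/53 on CD)

Parametrize AB as A + t(B − A) = (-2 + 7 t, 1 + 4 t) and CD as C + s(D − C) = (2 + 1 s, 5 + -7 s). Solve the linear system for (t, s). Determinant = 53 ≠ 0, so a unique intersection of the containing lines exists. Solution: t = 32/53, s = 12/53 — both in [0, 1], so the segments cross. Intersection point: (118/53, 181/53).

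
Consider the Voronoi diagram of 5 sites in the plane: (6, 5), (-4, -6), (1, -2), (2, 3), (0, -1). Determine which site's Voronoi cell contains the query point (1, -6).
Nearest site = (1, -2)

The Voronoi cell of site s contains exactly those query points closer to s than to any other site. Compute squared distances from q = (1, -6) to each site:
  (1 − 1)² + (-2 − -6)² = 16
  (-4 − 1)² + (-6 − -6)² = 25
  (0 − 1)² + (-1 − -6)² = 26
  (2 − 1)² + (3 − -6)² = 82
  (6 − 1)² + (5 − -6)² = 146
Minimum is attained by (1, -2), so q lies in its Voronoi cell.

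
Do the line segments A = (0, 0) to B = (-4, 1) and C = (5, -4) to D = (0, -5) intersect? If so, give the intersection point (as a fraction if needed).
No (intersection of containing lines falls outside at least one segment)

Parametrize and solve: t = -25/9, s = -11/9. At least one of these is outside [0, 1], so the segments do not intersect.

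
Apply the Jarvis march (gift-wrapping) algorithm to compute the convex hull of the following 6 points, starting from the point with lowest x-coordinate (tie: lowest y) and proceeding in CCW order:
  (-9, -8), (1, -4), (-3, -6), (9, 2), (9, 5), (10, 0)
Hull (CCW) = [(-9, -8), (-3, -6), (10, 0), (9, 5)]

Jarvis march: at each step, from the current hull vertex p, select the next vertex q as the point such that every other point lies strictly to the left of (or on) the directed line p → q. (Equivalently: for every other point r, the cross product (q − p) × (r − p) ≥ 0.)
Starting point (lowest x, tie lowest y): (-9, -8). Wrap until returning to start. Resulting hull: (-9, -8), (-3, -6), (10, 0), (9, 5).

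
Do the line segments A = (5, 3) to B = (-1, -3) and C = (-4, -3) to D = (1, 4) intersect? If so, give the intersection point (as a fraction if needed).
No (intersection of containing lines falls outside at least one segment)

Parametrize and solve: t = 11/4, s = -3/2. At least one of these is outside [0, 1], so the segments do not intersect.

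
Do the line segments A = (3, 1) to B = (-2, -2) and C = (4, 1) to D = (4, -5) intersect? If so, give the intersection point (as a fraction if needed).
No (intersection of containing lines falls outside at least one segment)

Parametrize and solve: t = -1/5, s = -1/10. At least one of these is outside [0, 1], so the segments do not intersect.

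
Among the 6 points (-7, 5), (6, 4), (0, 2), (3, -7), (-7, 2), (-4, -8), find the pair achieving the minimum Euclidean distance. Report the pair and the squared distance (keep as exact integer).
Pair = ((-7, 5), (-7, 2)); squared distance = 9

Compute all C(6, 2) = 15 pairwise squared distances (x_i − x_j)² + (y_i − y_j)². The minimum is 9, attained by the pair ((-7, 5), (-7, 2)).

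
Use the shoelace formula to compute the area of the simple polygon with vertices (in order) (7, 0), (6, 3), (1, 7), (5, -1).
Area = 31/2

Shoelace formula: Area = (1/2) |Σ_i (x_i · y_{i+1} − x_{i+1} · y_i)| (indices mod n). Compute each cross term:
  (7)(3) − (6)(0) = 21
  (6)(7) − (1)(3) = 39
  (1)(-1) − (5)(7) = -36
  (5)(0) − (7)(-1) = 7
Sum = 31, so (signed) Area = 31/2 = 31/2, |Area| = 31/2.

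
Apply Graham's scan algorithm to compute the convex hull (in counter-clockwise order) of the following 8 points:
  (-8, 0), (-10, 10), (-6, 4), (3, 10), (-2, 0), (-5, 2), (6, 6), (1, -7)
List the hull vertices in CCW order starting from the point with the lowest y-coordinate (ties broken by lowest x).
Hull (CCW) = [(1, -7), (6, 6), (3, 10), (-10, 10), (-8, 0)]

Graham scan procedure:
  1. Find the pivot p₀ = point with lowest y (tie → lowest x): (1, -7).
  2. Sort the remaining points by polar angle around p₀.
  3. Walk through sorted points, maintaining a stack; pop the top while the last three entries make a non-left turn (cross product ≤ 0).
  4. Final stack is the convex hull in CCW order: (1, -7), (6, 6), (3, 10), (-10, 10), (-8, 0).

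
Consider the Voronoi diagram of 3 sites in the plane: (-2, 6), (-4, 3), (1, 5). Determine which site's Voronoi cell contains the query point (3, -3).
Nearest site = (1, 5)

The Voronoi cell of site s contains exactly those query points closer to s than to any other site. Compute squared distances from q = (3, -3) to each site:
  (1 − 3)² + (5 − -3)² = 68
  (-4 − 3)² + (3 − -3)² = 85
  (-2 − 3)² + (6 − -3)² = 106
Minimum is attained by (1, 5), so q lies in its Voronoi cell.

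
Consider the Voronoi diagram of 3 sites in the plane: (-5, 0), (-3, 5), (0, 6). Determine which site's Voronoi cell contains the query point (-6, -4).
Nearest site = (-5, 0)

The Voronoi cell of site s contains exactly those query points closer to s than to any other site. Compute squared distances from q = (-6, -4) to each site:
  (-5 − -6)² + (0 − -4)² = 17
  (-3 − -6)² + (5 − -4)² = 90
  (0 − -6)² + (6 − -4)² = 136
Minimum is attained by (-5, 0), so q lies in its Voronoi cell.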